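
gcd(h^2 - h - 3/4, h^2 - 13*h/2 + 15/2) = h - 3/2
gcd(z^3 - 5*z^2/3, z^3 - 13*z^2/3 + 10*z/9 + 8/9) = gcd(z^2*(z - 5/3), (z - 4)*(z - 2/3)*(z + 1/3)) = 1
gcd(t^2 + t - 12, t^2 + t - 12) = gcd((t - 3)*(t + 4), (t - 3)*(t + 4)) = t^2 + t - 12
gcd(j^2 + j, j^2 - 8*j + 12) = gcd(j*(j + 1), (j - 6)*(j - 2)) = 1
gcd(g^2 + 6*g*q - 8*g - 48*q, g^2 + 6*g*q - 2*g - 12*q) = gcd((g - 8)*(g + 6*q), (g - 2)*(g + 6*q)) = g + 6*q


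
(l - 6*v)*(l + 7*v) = l^2 + l*v - 42*v^2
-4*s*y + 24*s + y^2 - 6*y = (-4*s + y)*(y - 6)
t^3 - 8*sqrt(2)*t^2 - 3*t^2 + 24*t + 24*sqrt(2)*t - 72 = (t - 3)*(t - 6*sqrt(2))*(t - 2*sqrt(2))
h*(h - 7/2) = h^2 - 7*h/2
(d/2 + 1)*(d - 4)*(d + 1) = d^3/2 - d^2/2 - 5*d - 4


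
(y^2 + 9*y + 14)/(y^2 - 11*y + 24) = (y^2 + 9*y + 14)/(y^2 - 11*y + 24)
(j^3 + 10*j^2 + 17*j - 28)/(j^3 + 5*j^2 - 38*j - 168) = (j - 1)/(j - 6)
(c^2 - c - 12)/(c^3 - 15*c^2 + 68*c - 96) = (c + 3)/(c^2 - 11*c + 24)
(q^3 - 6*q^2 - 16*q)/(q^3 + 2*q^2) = (q - 8)/q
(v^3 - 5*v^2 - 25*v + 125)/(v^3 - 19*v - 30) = (v^2 - 25)/(v^2 + 5*v + 6)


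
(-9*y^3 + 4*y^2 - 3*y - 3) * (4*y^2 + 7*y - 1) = -36*y^5 - 47*y^4 + 25*y^3 - 37*y^2 - 18*y + 3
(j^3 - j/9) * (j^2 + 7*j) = j^5 + 7*j^4 - j^3/9 - 7*j^2/9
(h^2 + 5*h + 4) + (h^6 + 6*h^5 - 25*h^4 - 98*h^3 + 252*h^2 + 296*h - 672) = h^6 + 6*h^5 - 25*h^4 - 98*h^3 + 253*h^2 + 301*h - 668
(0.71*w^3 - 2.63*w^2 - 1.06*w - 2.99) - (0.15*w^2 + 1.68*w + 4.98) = 0.71*w^3 - 2.78*w^2 - 2.74*w - 7.97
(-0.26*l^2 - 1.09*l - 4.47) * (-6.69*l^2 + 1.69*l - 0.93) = 1.7394*l^4 + 6.8527*l^3 + 28.304*l^2 - 6.5406*l + 4.1571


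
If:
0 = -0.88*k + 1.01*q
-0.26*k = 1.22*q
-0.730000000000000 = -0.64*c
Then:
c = 1.14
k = 0.00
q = 0.00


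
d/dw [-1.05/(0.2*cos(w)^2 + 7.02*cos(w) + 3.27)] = -(0.42*cos(w) + 7.371)*sin(w)/(0.2*cos(w)^2 + 7.02*cos(w) + 3.27)^2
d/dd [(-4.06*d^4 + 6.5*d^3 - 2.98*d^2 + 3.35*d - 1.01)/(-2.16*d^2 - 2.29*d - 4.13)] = (17.5392*d^5 + 13.8522*d^4 + 37.3012*d^3 - 66.4748*d^2 + 20.2516*d - 16.1484)/(4.6656*d^4 + 9.8928*d^3 + 23.0857*d^2 + 18.9154*d + 17.0569)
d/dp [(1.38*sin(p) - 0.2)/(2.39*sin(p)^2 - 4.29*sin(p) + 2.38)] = (-3.2982*sin(p)^2 + 0.956*sin(p) + 2.4264)*cos(p)/(5.7121*sin(p)^4 - 20.5062*sin(p)^3 + 29.7805*sin(p)^2 - 20.4204*sin(p) + 5.6644)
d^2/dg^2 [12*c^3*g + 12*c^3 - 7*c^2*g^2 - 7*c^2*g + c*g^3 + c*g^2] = 2*c*(-7*c + 3*g + 1)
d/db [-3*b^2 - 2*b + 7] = -6*b - 2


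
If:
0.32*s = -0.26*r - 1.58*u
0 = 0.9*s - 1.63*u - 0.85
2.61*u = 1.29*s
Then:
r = -38.14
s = 9.01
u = 4.45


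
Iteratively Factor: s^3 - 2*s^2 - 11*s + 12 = (s - 4)*(s^2 + 2*s - 3) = (s - 4)*(s + 3)*(s - 1)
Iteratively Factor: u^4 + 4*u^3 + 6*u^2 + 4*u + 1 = (u + 1)*(u^3 + 3*u^2 + 3*u + 1) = (u + 1)^2*(u^2 + 2*u + 1) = (u + 1)^3*(u + 1)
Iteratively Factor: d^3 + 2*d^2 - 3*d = (d)*(d^2 + 2*d - 3) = d*(d + 3)*(d - 1)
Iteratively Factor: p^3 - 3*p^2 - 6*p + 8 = (p - 4)*(p^2 + p - 2) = (p - 4)*(p - 1)*(p + 2)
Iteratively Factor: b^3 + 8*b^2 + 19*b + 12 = (b + 3)*(b^2 + 5*b + 4) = (b + 3)*(b + 4)*(b + 1)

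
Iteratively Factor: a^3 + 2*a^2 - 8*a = (a)*(a^2 + 2*a - 8) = a*(a - 2)*(a + 4)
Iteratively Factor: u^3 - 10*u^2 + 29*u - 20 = (u - 4)*(u^2 - 6*u + 5) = (u - 5)*(u - 4)*(u - 1)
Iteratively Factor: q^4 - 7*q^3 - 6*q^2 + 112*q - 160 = (q + 4)*(q^3 - 11*q^2 + 38*q - 40) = (q - 5)*(q + 4)*(q^2 - 6*q + 8) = (q - 5)*(q - 2)*(q + 4)*(q - 4)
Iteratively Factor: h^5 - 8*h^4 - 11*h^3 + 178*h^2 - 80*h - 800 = (h - 4)*(h^4 - 4*h^3 - 27*h^2 + 70*h + 200) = (h - 5)*(h - 4)*(h^3 + h^2 - 22*h - 40) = (h - 5)*(h - 4)*(h + 4)*(h^2 - 3*h - 10) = (h - 5)^2*(h - 4)*(h + 4)*(h + 2)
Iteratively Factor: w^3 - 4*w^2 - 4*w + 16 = (w - 4)*(w^2 - 4) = (w - 4)*(w - 2)*(w + 2)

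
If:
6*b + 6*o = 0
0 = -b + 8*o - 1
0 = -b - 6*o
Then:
No Solution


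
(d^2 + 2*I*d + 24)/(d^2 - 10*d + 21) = (d^2 + 2*I*d + 24)/(d^2 - 10*d + 21)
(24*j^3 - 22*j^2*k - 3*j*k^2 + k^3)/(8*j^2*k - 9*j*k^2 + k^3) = (24*j^2 + 2*j*k - k^2)/(k*(8*j - k))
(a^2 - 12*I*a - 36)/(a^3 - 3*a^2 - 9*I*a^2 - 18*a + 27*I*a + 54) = (a - 6*I)/(a^2 - 3*a*(1 + I) + 9*I)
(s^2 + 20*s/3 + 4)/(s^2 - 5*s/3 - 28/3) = (3*s^2 + 20*s + 12)/(3*s^2 - 5*s - 28)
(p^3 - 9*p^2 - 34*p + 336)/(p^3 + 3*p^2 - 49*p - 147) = (p^2 - 2*p - 48)/(p^2 + 10*p + 21)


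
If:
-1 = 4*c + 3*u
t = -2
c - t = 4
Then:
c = 2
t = -2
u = -3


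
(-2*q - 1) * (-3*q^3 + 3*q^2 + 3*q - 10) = 6*q^4 - 3*q^3 - 9*q^2 + 17*q + 10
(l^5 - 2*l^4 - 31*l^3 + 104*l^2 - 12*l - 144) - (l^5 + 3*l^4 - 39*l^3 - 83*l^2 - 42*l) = -5*l^4 + 8*l^3 + 187*l^2 + 30*l - 144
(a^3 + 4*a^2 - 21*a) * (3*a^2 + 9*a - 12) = 3*a^5 + 21*a^4 - 39*a^3 - 237*a^2 + 252*a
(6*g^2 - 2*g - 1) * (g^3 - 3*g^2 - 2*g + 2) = 6*g^5 - 20*g^4 - 7*g^3 + 19*g^2 - 2*g - 2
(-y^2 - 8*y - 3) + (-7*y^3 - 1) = -7*y^3 - y^2 - 8*y - 4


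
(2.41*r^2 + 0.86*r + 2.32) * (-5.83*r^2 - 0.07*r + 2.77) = -14.0503*r^4 - 5.1825*r^3 - 6.9101*r^2 + 2.2198*r + 6.4264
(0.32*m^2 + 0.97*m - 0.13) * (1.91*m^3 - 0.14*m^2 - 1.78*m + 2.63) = 0.6112*m^5 + 1.8079*m^4 - 0.9537*m^3 - 0.8668*m^2 + 2.7825*m - 0.3419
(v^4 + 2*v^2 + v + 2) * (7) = 7*v^4 + 14*v^2 + 7*v + 14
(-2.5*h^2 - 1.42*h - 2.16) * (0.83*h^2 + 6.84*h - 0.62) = -2.075*h^4 - 18.2786*h^3 - 9.9556*h^2 - 13.894*h + 1.3392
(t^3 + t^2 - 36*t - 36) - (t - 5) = t^3 + t^2 - 37*t - 31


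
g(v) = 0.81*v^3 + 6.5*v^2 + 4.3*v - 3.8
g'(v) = 2.43*v^2 + 13.0*v + 4.3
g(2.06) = 39.72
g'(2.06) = 41.39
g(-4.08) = 31.84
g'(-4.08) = -8.29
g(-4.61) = 35.16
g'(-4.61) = -3.99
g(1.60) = 23.04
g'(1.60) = 31.32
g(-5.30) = 35.40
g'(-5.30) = 3.66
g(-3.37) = 24.53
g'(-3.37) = -11.91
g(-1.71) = 3.80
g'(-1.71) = -10.82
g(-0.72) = -3.83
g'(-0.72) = -3.80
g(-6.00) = 29.44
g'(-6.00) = 13.78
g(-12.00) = -519.08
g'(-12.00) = 198.22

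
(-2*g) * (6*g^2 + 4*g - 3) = -12*g^3 - 8*g^2 + 6*g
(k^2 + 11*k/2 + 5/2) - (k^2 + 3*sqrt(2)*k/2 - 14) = -3*sqrt(2)*k/2 + 11*k/2 + 33/2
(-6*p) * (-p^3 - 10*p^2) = 6*p^4 + 60*p^3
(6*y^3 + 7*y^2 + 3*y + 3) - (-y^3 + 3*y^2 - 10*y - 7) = 7*y^3 + 4*y^2 + 13*y + 10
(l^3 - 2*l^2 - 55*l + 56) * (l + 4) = l^4 + 2*l^3 - 63*l^2 - 164*l + 224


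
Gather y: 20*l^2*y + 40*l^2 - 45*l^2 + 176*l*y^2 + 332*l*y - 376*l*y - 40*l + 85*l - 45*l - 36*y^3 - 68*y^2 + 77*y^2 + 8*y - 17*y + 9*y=-5*l^2 - 36*y^3 + y^2*(176*l + 9) + y*(20*l^2 - 44*l)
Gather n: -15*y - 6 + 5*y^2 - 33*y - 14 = 5*y^2 - 48*y - 20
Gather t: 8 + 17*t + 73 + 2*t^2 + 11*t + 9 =2*t^2 + 28*t + 90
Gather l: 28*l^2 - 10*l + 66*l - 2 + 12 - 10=28*l^2 + 56*l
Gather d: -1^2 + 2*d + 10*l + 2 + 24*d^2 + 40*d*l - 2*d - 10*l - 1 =24*d^2 + 40*d*l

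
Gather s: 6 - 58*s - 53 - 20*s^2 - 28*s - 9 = -20*s^2 - 86*s - 56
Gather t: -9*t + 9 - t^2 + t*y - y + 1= -t^2 + t*(y - 9) - y + 10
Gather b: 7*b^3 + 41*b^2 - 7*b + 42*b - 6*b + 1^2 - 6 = 7*b^3 + 41*b^2 + 29*b - 5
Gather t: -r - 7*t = -r - 7*t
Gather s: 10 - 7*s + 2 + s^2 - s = s^2 - 8*s + 12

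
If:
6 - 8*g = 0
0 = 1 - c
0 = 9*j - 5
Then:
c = 1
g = 3/4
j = 5/9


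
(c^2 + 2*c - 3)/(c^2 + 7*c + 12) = (c - 1)/(c + 4)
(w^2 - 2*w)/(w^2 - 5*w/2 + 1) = 2*w/(2*w - 1)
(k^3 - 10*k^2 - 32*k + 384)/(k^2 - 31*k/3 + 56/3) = 3*(k^2 - 2*k - 48)/(3*k - 7)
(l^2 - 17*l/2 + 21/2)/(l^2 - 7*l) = (l - 3/2)/l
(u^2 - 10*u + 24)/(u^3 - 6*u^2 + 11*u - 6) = (u^2 - 10*u + 24)/(u^3 - 6*u^2 + 11*u - 6)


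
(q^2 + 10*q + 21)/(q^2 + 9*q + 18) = (q + 7)/(q + 6)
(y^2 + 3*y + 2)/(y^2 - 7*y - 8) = (y + 2)/(y - 8)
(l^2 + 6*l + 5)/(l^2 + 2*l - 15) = (l + 1)/(l - 3)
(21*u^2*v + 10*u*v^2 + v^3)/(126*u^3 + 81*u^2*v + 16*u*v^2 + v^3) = v/(6*u + v)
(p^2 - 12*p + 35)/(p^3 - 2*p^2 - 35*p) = (p - 5)/(p*(p + 5))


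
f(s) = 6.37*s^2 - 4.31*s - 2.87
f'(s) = 12.74*s - 4.31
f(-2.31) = 41.08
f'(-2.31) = -33.74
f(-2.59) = 51.02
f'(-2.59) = -37.31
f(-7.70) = 407.99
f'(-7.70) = -102.41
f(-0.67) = 2.88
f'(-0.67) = -12.85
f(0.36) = -3.60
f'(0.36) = 0.28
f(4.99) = 134.24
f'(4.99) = 59.26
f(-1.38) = 15.21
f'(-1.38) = -21.89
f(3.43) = 57.29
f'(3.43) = 39.39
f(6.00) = 200.59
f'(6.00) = 72.13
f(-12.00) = 966.13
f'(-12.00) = -157.19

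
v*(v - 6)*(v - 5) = v^3 - 11*v^2 + 30*v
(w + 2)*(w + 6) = w^2 + 8*w + 12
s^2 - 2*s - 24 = (s - 6)*(s + 4)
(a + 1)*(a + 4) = a^2 + 5*a + 4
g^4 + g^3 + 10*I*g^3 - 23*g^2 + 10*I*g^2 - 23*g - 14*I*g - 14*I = (g + 2*I)*(g + 7*I)*(-I*g + 1)*(I*g + I)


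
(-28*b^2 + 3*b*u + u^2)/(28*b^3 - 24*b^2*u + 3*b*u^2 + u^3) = (-4*b + u)/(4*b^2 - 4*b*u + u^2)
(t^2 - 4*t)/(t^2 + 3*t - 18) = t*(t - 4)/(t^2 + 3*t - 18)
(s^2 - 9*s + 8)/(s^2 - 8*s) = (s - 1)/s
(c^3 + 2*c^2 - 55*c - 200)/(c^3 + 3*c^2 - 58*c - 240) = (c + 5)/(c + 6)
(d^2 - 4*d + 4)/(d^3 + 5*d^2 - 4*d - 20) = (d - 2)/(d^2 + 7*d + 10)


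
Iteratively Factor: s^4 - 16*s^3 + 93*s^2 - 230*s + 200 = (s - 5)*(s^3 - 11*s^2 + 38*s - 40) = (s - 5)*(s - 2)*(s^2 - 9*s + 20) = (s - 5)^2*(s - 2)*(s - 4)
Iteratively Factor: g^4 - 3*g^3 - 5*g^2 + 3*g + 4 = (g + 1)*(g^3 - 4*g^2 - g + 4) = (g - 4)*(g + 1)*(g^2 - 1) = (g - 4)*(g + 1)^2*(g - 1)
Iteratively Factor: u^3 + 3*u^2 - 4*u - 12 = (u + 3)*(u^2 - 4) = (u + 2)*(u + 3)*(u - 2)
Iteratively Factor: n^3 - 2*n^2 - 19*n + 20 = (n - 5)*(n^2 + 3*n - 4) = (n - 5)*(n + 4)*(n - 1)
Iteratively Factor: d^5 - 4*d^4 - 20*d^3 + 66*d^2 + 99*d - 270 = (d + 3)*(d^4 - 7*d^3 + d^2 + 63*d - 90) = (d - 3)*(d + 3)*(d^3 - 4*d^2 - 11*d + 30) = (d - 3)*(d + 3)^2*(d^2 - 7*d + 10) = (d - 5)*(d - 3)*(d + 3)^2*(d - 2)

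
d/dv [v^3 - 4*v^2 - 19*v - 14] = 3*v^2 - 8*v - 19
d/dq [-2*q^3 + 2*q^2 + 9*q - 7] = -6*q^2 + 4*q + 9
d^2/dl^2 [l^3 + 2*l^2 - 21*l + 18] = 6*l + 4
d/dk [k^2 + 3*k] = 2*k + 3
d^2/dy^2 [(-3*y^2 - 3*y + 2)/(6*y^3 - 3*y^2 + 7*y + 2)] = 8*(-27*y^6 - 81*y^5 + 243*y^4 + 117*y^2 - 63*y + 35)/(216*y^9 - 324*y^8 + 918*y^7 - 567*y^6 + 855*y^5 + 117*y^4 + 163*y^3 + 258*y^2 + 84*y + 8)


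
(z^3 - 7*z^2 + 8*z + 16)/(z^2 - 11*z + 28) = (z^2 - 3*z - 4)/(z - 7)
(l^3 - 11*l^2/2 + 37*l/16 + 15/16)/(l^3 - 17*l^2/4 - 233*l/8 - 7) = (4*l^2 - 23*l + 15)/(2*(2*l^2 - 9*l - 56))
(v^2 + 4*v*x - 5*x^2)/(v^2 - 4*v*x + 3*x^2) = (-v - 5*x)/(-v + 3*x)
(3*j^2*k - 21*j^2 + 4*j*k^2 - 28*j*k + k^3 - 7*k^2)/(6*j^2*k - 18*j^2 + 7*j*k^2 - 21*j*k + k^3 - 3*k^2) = (3*j*k - 21*j + k^2 - 7*k)/(6*j*k - 18*j + k^2 - 3*k)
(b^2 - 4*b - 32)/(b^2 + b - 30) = (b^2 - 4*b - 32)/(b^2 + b - 30)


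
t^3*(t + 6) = t^4 + 6*t^3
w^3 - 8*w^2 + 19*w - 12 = (w - 4)*(w - 3)*(w - 1)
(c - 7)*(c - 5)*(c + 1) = c^3 - 11*c^2 + 23*c + 35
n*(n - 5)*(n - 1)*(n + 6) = n^4 - 31*n^2 + 30*n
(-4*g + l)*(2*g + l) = -8*g^2 - 2*g*l + l^2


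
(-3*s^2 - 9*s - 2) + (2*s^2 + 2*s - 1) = -s^2 - 7*s - 3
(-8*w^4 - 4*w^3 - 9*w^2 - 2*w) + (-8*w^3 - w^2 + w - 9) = -8*w^4 - 12*w^3 - 10*w^2 - w - 9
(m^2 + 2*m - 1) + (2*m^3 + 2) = 2*m^3 + m^2 + 2*m + 1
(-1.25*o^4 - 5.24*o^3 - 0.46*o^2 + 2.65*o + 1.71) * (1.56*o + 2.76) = -1.95*o^5 - 11.6244*o^4 - 15.18*o^3 + 2.8644*o^2 + 9.9816*o + 4.7196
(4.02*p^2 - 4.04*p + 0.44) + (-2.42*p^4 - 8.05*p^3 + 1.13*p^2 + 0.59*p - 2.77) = -2.42*p^4 - 8.05*p^3 + 5.15*p^2 - 3.45*p - 2.33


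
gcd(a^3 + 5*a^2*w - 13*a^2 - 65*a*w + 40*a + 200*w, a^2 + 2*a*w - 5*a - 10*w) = a - 5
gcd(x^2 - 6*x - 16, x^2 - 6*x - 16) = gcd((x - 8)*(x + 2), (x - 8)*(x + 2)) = x^2 - 6*x - 16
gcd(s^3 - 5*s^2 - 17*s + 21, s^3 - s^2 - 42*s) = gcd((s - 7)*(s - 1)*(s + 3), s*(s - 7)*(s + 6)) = s - 7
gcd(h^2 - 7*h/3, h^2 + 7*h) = h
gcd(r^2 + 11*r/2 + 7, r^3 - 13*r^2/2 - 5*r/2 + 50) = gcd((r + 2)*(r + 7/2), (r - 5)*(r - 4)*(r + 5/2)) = 1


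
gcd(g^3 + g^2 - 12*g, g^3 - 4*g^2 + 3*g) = g^2 - 3*g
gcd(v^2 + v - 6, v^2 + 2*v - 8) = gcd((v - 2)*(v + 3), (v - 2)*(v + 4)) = v - 2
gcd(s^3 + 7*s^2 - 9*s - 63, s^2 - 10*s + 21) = s - 3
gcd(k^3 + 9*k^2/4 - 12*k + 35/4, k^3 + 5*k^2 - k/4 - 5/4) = k + 5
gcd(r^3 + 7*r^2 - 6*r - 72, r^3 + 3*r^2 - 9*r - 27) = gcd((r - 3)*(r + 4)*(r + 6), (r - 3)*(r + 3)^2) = r - 3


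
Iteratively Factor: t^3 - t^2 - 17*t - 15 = (t + 1)*(t^2 - 2*t - 15) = (t - 5)*(t + 1)*(t + 3)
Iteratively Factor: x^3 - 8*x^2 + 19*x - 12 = (x - 3)*(x^2 - 5*x + 4) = (x - 3)*(x - 1)*(x - 4)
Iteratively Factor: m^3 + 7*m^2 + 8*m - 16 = (m + 4)*(m^2 + 3*m - 4) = (m - 1)*(m + 4)*(m + 4)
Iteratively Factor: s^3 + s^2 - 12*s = (s)*(s^2 + s - 12) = s*(s - 3)*(s + 4)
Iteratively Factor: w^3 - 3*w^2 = (w - 3)*(w^2) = w*(w - 3)*(w)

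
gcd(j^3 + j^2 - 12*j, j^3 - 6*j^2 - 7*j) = j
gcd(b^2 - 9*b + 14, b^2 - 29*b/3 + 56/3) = b - 7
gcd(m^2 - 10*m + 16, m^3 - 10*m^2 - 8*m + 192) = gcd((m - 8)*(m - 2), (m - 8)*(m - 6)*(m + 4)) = m - 8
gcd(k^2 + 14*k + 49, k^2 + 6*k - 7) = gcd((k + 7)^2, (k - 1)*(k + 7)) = k + 7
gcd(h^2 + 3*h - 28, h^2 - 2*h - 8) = h - 4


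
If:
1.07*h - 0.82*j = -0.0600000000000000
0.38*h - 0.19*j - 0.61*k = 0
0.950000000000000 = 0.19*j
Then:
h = 3.78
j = 5.00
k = 0.79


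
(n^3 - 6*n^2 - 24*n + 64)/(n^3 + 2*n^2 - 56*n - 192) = (n - 2)/(n + 6)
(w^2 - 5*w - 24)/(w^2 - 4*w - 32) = (w + 3)/(w + 4)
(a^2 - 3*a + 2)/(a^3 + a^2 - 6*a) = (a - 1)/(a*(a + 3))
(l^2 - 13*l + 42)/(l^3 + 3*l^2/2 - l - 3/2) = 2*(l^2 - 13*l + 42)/(2*l^3 + 3*l^2 - 2*l - 3)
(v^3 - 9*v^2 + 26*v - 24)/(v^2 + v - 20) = (v^2 - 5*v + 6)/(v + 5)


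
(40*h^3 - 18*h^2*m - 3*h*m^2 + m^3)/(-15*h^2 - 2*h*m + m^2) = (-8*h^2 + 2*h*m + m^2)/(3*h + m)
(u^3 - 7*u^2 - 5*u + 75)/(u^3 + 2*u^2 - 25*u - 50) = (u^2 - 2*u - 15)/(u^2 + 7*u + 10)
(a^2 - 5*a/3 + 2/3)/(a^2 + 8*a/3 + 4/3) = (3*a^2 - 5*a + 2)/(3*a^2 + 8*a + 4)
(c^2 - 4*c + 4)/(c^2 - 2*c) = (c - 2)/c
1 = 1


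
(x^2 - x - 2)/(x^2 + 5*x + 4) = (x - 2)/(x + 4)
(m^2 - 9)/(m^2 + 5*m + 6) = (m - 3)/(m + 2)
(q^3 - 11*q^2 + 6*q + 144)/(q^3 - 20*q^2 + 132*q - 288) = (q + 3)/(q - 6)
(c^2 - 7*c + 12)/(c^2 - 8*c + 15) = (c - 4)/(c - 5)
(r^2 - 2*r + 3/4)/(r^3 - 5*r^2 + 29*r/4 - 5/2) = (2*r - 3)/(2*r^2 - 9*r + 10)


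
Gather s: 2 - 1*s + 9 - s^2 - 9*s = -s^2 - 10*s + 11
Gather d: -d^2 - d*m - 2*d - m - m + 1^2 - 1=-d^2 + d*(-m - 2) - 2*m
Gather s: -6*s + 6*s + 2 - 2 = 0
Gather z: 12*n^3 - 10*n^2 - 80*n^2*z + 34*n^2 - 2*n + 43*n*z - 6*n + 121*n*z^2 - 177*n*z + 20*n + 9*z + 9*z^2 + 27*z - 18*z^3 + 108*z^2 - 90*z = 12*n^3 + 24*n^2 + 12*n - 18*z^3 + z^2*(121*n + 117) + z*(-80*n^2 - 134*n - 54)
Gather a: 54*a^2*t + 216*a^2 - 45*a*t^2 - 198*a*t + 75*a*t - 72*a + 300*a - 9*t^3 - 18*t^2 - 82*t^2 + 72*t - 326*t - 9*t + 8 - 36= a^2*(54*t + 216) + a*(-45*t^2 - 123*t + 228) - 9*t^3 - 100*t^2 - 263*t - 28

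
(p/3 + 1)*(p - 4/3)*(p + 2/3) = p^3/3 + 7*p^2/9 - 26*p/27 - 8/9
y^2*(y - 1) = y^3 - y^2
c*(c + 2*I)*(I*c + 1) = I*c^3 - c^2 + 2*I*c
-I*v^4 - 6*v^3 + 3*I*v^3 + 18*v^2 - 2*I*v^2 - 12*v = v*(v - 2)*(v - 6*I)*(-I*v + I)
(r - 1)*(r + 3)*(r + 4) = r^3 + 6*r^2 + 5*r - 12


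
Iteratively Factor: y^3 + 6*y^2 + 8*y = (y + 2)*(y^2 + 4*y) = y*(y + 2)*(y + 4)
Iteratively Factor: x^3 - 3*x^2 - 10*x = (x + 2)*(x^2 - 5*x) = x*(x + 2)*(x - 5)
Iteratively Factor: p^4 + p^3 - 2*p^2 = (p)*(p^3 + p^2 - 2*p) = p*(p - 1)*(p^2 + 2*p) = p^2*(p - 1)*(p + 2)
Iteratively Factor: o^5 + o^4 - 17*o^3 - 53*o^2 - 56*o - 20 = (o + 1)*(o^4 - 17*o^2 - 36*o - 20) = (o - 5)*(o + 1)*(o^3 + 5*o^2 + 8*o + 4) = (o - 5)*(o + 1)^2*(o^2 + 4*o + 4) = (o - 5)*(o + 1)^2*(o + 2)*(o + 2)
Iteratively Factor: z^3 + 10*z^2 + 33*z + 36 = (z + 3)*(z^2 + 7*z + 12) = (z + 3)^2*(z + 4)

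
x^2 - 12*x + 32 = (x - 8)*(x - 4)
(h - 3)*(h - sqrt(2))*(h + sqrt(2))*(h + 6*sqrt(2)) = h^4 - 3*h^3 + 6*sqrt(2)*h^3 - 18*sqrt(2)*h^2 - 2*h^2 - 12*sqrt(2)*h + 6*h + 36*sqrt(2)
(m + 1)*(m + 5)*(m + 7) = m^3 + 13*m^2 + 47*m + 35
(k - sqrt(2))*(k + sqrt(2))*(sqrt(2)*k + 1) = sqrt(2)*k^3 + k^2 - 2*sqrt(2)*k - 2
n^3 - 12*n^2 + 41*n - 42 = (n - 7)*(n - 3)*(n - 2)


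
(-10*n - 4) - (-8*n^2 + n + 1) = 8*n^2 - 11*n - 5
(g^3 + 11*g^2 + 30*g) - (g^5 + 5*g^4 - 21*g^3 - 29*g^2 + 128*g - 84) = -g^5 - 5*g^4 + 22*g^3 + 40*g^2 - 98*g + 84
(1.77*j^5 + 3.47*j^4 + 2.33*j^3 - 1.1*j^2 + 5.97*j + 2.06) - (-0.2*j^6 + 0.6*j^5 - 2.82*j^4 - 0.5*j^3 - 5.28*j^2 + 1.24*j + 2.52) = 0.2*j^6 + 1.17*j^5 + 6.29*j^4 + 2.83*j^3 + 4.18*j^2 + 4.73*j - 0.46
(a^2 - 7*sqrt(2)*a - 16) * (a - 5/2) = a^3 - 7*sqrt(2)*a^2 - 5*a^2/2 - 16*a + 35*sqrt(2)*a/2 + 40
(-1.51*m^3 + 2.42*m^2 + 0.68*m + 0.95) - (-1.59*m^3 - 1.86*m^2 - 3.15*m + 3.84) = 0.0800000000000001*m^3 + 4.28*m^2 + 3.83*m - 2.89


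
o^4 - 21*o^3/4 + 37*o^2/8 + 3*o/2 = o*(o - 4)*(o - 3/2)*(o + 1/4)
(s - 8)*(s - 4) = s^2 - 12*s + 32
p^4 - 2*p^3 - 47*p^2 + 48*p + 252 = (p - 7)*(p - 3)*(p + 2)*(p + 6)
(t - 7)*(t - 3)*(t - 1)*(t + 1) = t^4 - 10*t^3 + 20*t^2 + 10*t - 21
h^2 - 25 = (h - 5)*(h + 5)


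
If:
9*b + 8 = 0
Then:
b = -8/9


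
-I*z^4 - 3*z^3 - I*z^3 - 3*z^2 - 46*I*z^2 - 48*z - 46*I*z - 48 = (z - 8*I)*(z - I)*(z + 6*I)*(-I*z - I)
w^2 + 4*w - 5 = (w - 1)*(w + 5)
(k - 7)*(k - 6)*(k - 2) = k^3 - 15*k^2 + 68*k - 84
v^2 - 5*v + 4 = (v - 4)*(v - 1)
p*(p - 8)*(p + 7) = p^3 - p^2 - 56*p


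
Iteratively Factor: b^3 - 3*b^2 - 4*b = (b - 4)*(b^2 + b) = b*(b - 4)*(b + 1)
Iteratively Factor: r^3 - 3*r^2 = (r)*(r^2 - 3*r) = r^2*(r - 3)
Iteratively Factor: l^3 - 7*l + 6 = (l + 3)*(l^2 - 3*l + 2) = (l - 1)*(l + 3)*(l - 2)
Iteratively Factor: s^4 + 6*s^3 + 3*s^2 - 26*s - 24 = (s + 4)*(s^3 + 2*s^2 - 5*s - 6) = (s + 1)*(s + 4)*(s^2 + s - 6) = (s + 1)*(s + 3)*(s + 4)*(s - 2)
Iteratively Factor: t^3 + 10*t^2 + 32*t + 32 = (t + 2)*(t^2 + 8*t + 16) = (t + 2)*(t + 4)*(t + 4)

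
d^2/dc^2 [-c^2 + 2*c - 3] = -2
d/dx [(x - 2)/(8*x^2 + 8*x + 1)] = (-8*x^2 + 32*x + 17)/(64*x^4 + 128*x^3 + 80*x^2 + 16*x + 1)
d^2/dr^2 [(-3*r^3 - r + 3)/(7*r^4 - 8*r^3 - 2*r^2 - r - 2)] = 2*(-147*r^9 - 420*r^7 + 1819*r^6 - 3102*r^5 + 993*r^4 + 215*r^3 + 438*r^2 - 150*r - 7)/(343*r^12 - 1176*r^11 + 1050*r^10 + 13*r^9 - 258*r^8 + 468*r^7 - 299*r^6 - 144*r^5 - 42*r^4 - 121*r^3 - 30*r^2 - 12*r - 8)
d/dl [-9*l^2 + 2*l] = 2 - 18*l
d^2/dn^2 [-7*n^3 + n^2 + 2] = 2 - 42*n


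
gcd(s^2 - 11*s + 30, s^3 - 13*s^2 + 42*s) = s - 6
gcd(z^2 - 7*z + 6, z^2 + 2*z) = 1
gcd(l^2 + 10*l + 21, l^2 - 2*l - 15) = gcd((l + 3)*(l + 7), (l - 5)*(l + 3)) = l + 3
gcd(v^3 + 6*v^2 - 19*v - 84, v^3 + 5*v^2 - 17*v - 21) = v + 7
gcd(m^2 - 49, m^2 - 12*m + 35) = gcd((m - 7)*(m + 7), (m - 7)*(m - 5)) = m - 7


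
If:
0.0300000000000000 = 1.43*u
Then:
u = 0.02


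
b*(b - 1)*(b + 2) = b^3 + b^2 - 2*b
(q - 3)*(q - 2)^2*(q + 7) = q^4 - 33*q^2 + 100*q - 84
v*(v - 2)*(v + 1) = v^3 - v^2 - 2*v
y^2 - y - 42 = (y - 7)*(y + 6)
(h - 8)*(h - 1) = h^2 - 9*h + 8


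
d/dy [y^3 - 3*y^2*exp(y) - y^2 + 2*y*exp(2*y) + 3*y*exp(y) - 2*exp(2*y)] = -3*y^2*exp(y) + 3*y^2 + 4*y*exp(2*y) - 3*y*exp(y) - 2*y - 2*exp(2*y) + 3*exp(y)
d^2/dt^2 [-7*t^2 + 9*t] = -14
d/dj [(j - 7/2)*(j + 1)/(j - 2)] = (j^2 - 4*j + 17/2)/(j^2 - 4*j + 4)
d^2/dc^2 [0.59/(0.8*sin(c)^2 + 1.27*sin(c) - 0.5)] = (-1.5104*sin(c)^4 - 1.79832*sin(c)^3 + 0.369989000000001*sin(c)^2 + 3.22199*sin(c) + 2.375222)/(0.8*sin(c)^2 + 1.27*sin(c) - 0.5)^3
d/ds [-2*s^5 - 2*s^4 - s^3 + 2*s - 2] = -10*s^4 - 8*s^3 - 3*s^2 + 2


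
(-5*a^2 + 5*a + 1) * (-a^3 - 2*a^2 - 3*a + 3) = 5*a^5 + 5*a^4 + 4*a^3 - 32*a^2 + 12*a + 3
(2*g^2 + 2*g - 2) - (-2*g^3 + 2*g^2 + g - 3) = 2*g^3 + g + 1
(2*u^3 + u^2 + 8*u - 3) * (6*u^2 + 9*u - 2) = 12*u^5 + 24*u^4 + 53*u^3 + 52*u^2 - 43*u + 6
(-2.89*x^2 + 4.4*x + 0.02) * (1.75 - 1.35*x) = 3.9015*x^3 - 10.9975*x^2 + 7.673*x + 0.035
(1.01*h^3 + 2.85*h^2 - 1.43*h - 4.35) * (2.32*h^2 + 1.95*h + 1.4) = 2.3432*h^5 + 8.5815*h^4 + 3.6539*h^3 - 8.8905*h^2 - 10.4845*h - 6.09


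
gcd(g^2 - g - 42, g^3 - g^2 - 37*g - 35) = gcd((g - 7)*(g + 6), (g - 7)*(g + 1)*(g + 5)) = g - 7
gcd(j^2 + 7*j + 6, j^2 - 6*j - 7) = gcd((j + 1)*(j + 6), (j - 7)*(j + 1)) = j + 1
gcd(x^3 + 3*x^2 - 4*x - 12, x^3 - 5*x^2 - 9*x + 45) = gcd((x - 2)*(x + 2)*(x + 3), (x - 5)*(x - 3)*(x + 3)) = x + 3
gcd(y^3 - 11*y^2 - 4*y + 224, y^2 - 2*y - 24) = y + 4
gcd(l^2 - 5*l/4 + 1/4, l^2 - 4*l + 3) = l - 1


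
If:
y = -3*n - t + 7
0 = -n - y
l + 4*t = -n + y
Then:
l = -6*y - 28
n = -y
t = 2*y + 7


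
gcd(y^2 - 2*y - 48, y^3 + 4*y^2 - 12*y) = y + 6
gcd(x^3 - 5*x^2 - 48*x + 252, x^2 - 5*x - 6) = x - 6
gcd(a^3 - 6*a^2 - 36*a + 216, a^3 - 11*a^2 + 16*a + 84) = a - 6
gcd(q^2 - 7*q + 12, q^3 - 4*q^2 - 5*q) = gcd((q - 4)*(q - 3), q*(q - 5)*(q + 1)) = 1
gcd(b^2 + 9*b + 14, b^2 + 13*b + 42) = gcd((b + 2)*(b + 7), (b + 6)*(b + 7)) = b + 7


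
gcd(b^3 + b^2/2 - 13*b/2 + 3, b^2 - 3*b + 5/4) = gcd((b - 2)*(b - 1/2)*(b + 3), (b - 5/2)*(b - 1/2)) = b - 1/2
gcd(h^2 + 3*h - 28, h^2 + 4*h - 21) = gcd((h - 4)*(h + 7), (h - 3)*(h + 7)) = h + 7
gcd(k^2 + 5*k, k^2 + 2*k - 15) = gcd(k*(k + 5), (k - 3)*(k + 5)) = k + 5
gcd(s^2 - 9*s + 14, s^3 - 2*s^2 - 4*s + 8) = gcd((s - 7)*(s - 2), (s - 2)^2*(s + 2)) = s - 2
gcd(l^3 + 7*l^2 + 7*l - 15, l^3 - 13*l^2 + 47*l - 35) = l - 1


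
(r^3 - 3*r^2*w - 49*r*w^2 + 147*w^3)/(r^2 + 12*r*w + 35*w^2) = (r^2 - 10*r*w + 21*w^2)/(r + 5*w)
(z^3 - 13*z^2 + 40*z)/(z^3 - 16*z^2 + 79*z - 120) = z/(z - 3)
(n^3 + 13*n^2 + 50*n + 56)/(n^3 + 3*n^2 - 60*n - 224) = (n + 2)/(n - 8)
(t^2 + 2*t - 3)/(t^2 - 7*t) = (t^2 + 2*t - 3)/(t*(t - 7))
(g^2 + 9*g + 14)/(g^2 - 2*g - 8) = (g + 7)/(g - 4)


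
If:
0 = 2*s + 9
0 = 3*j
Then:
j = 0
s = -9/2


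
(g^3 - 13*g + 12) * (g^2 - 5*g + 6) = g^5 - 5*g^4 - 7*g^3 + 77*g^2 - 138*g + 72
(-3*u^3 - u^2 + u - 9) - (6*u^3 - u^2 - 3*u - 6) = -9*u^3 + 4*u - 3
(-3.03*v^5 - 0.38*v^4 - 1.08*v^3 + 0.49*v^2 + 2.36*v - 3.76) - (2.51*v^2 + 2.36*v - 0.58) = -3.03*v^5 - 0.38*v^4 - 1.08*v^3 - 2.02*v^2 - 3.18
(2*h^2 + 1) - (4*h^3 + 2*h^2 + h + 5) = -4*h^3 - h - 4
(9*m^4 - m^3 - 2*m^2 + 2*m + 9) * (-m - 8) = -9*m^5 - 71*m^4 + 10*m^3 + 14*m^2 - 25*m - 72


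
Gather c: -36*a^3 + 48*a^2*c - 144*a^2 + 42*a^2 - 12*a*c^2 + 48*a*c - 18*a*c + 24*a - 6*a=-36*a^3 - 102*a^2 - 12*a*c^2 + 18*a + c*(48*a^2 + 30*a)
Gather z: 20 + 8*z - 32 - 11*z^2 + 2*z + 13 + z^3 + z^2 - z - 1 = z^3 - 10*z^2 + 9*z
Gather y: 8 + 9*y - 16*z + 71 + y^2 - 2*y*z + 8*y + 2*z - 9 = y^2 + y*(17 - 2*z) - 14*z + 70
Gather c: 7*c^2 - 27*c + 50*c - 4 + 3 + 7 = 7*c^2 + 23*c + 6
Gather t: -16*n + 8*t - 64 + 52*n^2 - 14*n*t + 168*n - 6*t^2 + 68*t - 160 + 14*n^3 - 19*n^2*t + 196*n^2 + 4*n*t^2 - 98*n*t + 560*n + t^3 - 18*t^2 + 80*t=14*n^3 + 248*n^2 + 712*n + t^3 + t^2*(4*n - 24) + t*(-19*n^2 - 112*n + 156) - 224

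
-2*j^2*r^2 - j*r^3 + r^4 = r^2*(-2*j + r)*(j + r)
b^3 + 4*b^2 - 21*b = b*(b - 3)*(b + 7)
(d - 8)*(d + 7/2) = d^2 - 9*d/2 - 28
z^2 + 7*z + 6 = (z + 1)*(z + 6)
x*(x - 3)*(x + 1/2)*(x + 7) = x^4 + 9*x^3/2 - 19*x^2 - 21*x/2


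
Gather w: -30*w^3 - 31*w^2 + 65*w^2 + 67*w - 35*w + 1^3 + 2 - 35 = -30*w^3 + 34*w^2 + 32*w - 32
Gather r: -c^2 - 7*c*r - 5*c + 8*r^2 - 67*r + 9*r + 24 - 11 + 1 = -c^2 - 5*c + 8*r^2 + r*(-7*c - 58) + 14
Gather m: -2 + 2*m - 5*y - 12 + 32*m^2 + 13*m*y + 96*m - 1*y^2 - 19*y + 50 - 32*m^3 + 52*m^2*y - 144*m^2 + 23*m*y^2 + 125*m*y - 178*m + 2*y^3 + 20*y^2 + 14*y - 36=-32*m^3 + m^2*(52*y - 112) + m*(23*y^2 + 138*y - 80) + 2*y^3 + 19*y^2 - 10*y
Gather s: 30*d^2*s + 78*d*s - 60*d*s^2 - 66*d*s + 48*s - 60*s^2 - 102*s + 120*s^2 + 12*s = s^2*(60 - 60*d) + s*(30*d^2 + 12*d - 42)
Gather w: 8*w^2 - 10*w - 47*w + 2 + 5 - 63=8*w^2 - 57*w - 56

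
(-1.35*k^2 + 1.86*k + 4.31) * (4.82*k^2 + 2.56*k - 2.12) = -6.507*k^4 + 5.5092*k^3 + 28.3978*k^2 + 7.0904*k - 9.1372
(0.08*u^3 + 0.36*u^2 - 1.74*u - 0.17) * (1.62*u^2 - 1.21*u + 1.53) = 0.1296*u^5 + 0.4864*u^4 - 3.132*u^3 + 2.3808*u^2 - 2.4565*u - 0.2601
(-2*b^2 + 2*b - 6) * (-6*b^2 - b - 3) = 12*b^4 - 10*b^3 + 40*b^2 + 18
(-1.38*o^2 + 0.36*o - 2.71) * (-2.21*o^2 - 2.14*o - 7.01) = 3.0498*o^4 + 2.1576*o^3 + 14.8925*o^2 + 3.2758*o + 18.9971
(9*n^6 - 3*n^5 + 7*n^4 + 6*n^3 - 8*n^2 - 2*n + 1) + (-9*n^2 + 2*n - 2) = 9*n^6 - 3*n^5 + 7*n^4 + 6*n^3 - 17*n^2 - 1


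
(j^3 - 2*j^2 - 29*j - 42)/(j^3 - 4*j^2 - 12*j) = (j^2 - 4*j - 21)/(j*(j - 6))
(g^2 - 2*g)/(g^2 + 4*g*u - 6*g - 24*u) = g*(g - 2)/(g^2 + 4*g*u - 6*g - 24*u)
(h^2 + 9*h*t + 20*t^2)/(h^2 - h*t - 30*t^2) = (-h - 4*t)/(-h + 6*t)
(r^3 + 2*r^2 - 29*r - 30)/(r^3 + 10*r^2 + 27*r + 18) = (r - 5)/(r + 3)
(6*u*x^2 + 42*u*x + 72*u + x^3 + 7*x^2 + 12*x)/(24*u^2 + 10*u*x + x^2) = (x^2 + 7*x + 12)/(4*u + x)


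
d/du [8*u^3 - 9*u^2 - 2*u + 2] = 24*u^2 - 18*u - 2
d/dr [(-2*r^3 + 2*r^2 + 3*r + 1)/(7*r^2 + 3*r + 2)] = (-14*r^4 - 12*r^3 - 27*r^2 - 6*r + 3)/(49*r^4 + 42*r^3 + 37*r^2 + 12*r + 4)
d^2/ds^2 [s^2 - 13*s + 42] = 2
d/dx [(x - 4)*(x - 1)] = 2*x - 5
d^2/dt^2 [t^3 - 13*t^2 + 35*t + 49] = 6*t - 26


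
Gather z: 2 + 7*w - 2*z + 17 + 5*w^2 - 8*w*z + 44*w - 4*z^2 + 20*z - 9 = 5*w^2 + 51*w - 4*z^2 + z*(18 - 8*w) + 10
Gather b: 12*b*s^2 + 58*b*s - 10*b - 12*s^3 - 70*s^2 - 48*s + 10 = b*(12*s^2 + 58*s - 10) - 12*s^3 - 70*s^2 - 48*s + 10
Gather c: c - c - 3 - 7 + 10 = 0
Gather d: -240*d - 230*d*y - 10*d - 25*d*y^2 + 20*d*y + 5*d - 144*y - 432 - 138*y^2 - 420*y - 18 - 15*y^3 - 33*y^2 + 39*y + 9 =d*(-25*y^2 - 210*y - 245) - 15*y^3 - 171*y^2 - 525*y - 441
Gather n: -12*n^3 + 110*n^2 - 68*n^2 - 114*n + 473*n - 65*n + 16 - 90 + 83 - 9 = -12*n^3 + 42*n^2 + 294*n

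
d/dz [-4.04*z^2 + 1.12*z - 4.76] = 1.12 - 8.08*z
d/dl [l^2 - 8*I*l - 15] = 2*l - 8*I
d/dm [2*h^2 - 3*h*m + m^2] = -3*h + 2*m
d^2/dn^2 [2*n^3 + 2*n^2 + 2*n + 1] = 12*n + 4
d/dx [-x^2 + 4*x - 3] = 4 - 2*x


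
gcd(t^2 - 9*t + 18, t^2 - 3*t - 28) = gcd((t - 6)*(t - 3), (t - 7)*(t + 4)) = 1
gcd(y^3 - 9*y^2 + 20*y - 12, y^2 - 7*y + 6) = y^2 - 7*y + 6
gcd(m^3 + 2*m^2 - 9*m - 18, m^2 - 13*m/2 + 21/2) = m - 3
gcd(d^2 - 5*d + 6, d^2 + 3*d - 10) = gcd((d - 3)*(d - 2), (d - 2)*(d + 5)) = d - 2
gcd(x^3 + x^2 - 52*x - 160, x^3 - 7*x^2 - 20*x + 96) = x^2 - 4*x - 32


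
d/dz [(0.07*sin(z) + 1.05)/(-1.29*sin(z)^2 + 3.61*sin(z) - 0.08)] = (0.0903*sin(z)^2 + 2.709*sin(z) - 3.7961)*cos(z)/(1.6641*sin(z)^4 - 9.3138*sin(z)^3 + 13.2385*sin(z)^2 - 0.5776*sin(z) + 0.0064)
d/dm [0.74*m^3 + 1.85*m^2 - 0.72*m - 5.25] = 2.22*m^2 + 3.7*m - 0.72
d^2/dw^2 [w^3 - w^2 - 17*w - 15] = 6*w - 2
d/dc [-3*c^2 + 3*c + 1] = 3 - 6*c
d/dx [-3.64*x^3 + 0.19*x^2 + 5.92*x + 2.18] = -10.92*x^2 + 0.38*x + 5.92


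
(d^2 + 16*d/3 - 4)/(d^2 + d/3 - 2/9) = 3*(3*d^2 + 16*d - 12)/(9*d^2 + 3*d - 2)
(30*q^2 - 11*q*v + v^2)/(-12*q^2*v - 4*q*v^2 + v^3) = (-5*q + v)/(v*(2*q + v))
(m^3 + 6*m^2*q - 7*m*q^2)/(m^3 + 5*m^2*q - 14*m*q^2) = (-m + q)/(-m + 2*q)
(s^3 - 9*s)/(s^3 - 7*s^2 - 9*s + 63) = s/(s - 7)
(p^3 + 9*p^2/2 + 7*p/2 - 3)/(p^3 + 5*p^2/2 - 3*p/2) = (p + 2)/p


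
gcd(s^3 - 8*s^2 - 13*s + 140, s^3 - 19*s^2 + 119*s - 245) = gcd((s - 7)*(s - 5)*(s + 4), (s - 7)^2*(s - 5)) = s^2 - 12*s + 35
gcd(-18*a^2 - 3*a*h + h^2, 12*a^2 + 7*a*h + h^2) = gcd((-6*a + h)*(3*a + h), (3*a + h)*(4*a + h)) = 3*a + h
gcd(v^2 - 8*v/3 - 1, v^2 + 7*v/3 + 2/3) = v + 1/3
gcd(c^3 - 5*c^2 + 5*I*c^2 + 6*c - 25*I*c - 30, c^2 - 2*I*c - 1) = c - I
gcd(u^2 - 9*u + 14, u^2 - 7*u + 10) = u - 2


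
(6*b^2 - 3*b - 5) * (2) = 12*b^2 - 6*b - 10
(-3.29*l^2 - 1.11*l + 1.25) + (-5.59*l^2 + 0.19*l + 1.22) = -8.88*l^2 - 0.92*l + 2.47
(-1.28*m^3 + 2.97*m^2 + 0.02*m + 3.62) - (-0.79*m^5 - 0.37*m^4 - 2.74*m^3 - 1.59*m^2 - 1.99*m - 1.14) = 0.79*m^5 + 0.37*m^4 + 1.46*m^3 + 4.56*m^2 + 2.01*m + 4.76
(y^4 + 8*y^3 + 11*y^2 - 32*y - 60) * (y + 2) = y^5 + 10*y^4 + 27*y^3 - 10*y^2 - 124*y - 120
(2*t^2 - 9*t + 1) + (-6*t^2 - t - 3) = -4*t^2 - 10*t - 2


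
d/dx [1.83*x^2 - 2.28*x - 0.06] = 3.66*x - 2.28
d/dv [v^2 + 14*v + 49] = 2*v + 14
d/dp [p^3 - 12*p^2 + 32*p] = 3*p^2 - 24*p + 32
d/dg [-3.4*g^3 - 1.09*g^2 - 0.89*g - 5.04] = -10.2*g^2 - 2.18*g - 0.89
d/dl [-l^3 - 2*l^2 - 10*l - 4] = -3*l^2 - 4*l - 10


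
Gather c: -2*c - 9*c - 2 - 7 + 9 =-11*c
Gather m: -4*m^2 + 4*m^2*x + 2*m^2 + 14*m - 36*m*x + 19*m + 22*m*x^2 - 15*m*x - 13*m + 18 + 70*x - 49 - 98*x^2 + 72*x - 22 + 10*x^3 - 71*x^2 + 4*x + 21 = m^2*(4*x - 2) + m*(22*x^2 - 51*x + 20) + 10*x^3 - 169*x^2 + 146*x - 32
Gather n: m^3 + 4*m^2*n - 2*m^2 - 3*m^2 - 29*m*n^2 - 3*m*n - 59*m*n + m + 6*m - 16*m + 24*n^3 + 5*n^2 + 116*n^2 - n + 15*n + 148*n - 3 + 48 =m^3 - 5*m^2 - 9*m + 24*n^3 + n^2*(121 - 29*m) + n*(4*m^2 - 62*m + 162) + 45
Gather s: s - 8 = s - 8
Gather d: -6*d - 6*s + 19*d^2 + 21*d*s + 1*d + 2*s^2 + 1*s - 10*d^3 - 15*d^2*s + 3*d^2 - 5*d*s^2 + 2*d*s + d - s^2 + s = -10*d^3 + d^2*(22 - 15*s) + d*(-5*s^2 + 23*s - 4) + s^2 - 4*s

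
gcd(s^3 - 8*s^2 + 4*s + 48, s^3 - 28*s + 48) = s - 4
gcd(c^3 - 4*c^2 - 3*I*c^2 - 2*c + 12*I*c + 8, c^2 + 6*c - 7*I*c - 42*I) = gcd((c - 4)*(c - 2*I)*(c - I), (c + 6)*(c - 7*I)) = 1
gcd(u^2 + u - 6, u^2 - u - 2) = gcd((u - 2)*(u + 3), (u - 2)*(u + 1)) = u - 2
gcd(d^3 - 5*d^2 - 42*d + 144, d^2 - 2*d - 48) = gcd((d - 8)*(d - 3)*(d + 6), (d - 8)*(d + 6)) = d^2 - 2*d - 48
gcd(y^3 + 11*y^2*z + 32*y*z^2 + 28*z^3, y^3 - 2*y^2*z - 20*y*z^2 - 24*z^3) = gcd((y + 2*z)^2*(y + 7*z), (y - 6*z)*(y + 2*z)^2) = y^2 + 4*y*z + 4*z^2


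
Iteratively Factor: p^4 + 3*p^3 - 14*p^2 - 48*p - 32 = (p + 2)*(p^3 + p^2 - 16*p - 16) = (p + 2)*(p + 4)*(p^2 - 3*p - 4) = (p + 1)*(p + 2)*(p + 4)*(p - 4)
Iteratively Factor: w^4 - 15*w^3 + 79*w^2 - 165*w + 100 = (w - 4)*(w^3 - 11*w^2 + 35*w - 25) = (w - 5)*(w - 4)*(w^2 - 6*w + 5) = (w - 5)*(w - 4)*(w - 1)*(w - 5)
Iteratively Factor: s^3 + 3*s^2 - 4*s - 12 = (s + 3)*(s^2 - 4) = (s - 2)*(s + 3)*(s + 2)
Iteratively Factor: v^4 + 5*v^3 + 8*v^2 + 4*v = (v + 1)*(v^3 + 4*v^2 + 4*v) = (v + 1)*(v + 2)*(v^2 + 2*v) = v*(v + 1)*(v + 2)*(v + 2)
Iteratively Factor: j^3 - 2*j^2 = (j - 2)*(j^2) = j*(j - 2)*(j)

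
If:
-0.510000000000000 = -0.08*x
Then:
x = 6.38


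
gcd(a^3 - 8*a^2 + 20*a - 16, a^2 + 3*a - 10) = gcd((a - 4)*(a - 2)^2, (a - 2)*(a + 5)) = a - 2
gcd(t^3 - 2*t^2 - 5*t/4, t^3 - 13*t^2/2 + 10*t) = t^2 - 5*t/2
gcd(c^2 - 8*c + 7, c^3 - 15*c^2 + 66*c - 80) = 1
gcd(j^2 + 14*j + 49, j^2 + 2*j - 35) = j + 7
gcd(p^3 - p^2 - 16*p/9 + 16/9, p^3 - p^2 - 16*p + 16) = p - 1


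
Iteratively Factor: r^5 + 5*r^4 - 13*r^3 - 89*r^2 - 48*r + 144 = (r - 1)*(r^4 + 6*r^3 - 7*r^2 - 96*r - 144) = (r - 1)*(r + 4)*(r^3 + 2*r^2 - 15*r - 36) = (r - 4)*(r - 1)*(r + 4)*(r^2 + 6*r + 9) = (r - 4)*(r - 1)*(r + 3)*(r + 4)*(r + 3)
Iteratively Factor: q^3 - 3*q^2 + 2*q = (q)*(q^2 - 3*q + 2) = q*(q - 2)*(q - 1)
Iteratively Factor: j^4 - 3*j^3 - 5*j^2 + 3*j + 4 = (j + 1)*(j^3 - 4*j^2 - j + 4) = (j - 4)*(j + 1)*(j^2 - 1) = (j - 4)*(j - 1)*(j + 1)*(j + 1)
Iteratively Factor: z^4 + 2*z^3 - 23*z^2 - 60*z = (z - 5)*(z^3 + 7*z^2 + 12*z) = z*(z - 5)*(z^2 + 7*z + 12) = z*(z - 5)*(z + 3)*(z + 4)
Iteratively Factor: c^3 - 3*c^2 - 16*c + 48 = (c + 4)*(c^2 - 7*c + 12) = (c - 3)*(c + 4)*(c - 4)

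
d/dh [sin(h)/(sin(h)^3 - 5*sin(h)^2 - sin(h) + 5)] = (-2*sin(h)^3 + 5*sin(h)^2 + 5)/((sin(h) - 5)^2*cos(h)^3)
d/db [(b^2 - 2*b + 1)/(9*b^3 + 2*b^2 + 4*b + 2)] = (-9*b^4 + 36*b^3 - 19*b^2 - 8)/(81*b^6 + 36*b^5 + 76*b^4 + 52*b^3 + 24*b^2 + 16*b + 4)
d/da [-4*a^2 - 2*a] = -8*a - 2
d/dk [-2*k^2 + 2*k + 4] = 2 - 4*k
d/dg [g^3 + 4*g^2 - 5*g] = 3*g^2 + 8*g - 5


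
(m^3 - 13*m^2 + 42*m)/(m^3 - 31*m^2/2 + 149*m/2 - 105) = 2*m/(2*m - 5)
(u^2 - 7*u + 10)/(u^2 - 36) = (u^2 - 7*u + 10)/(u^2 - 36)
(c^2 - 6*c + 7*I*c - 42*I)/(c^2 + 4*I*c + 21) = (c - 6)/(c - 3*I)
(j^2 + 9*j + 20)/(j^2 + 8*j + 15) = (j + 4)/(j + 3)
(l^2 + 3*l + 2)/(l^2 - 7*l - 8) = (l + 2)/(l - 8)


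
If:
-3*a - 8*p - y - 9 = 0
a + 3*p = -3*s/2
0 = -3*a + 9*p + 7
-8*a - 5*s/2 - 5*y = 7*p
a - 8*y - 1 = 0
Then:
No Solution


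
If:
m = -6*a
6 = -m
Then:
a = 1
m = -6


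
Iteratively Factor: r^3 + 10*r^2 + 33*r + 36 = (r + 3)*(r^2 + 7*r + 12) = (r + 3)*(r + 4)*(r + 3)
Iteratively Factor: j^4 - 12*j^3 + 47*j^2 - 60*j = (j - 4)*(j^3 - 8*j^2 + 15*j) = (j - 4)*(j - 3)*(j^2 - 5*j) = (j - 5)*(j - 4)*(j - 3)*(j)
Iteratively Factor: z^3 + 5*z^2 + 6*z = (z)*(z^2 + 5*z + 6) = z*(z + 3)*(z + 2)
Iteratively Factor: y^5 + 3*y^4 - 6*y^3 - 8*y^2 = (y + 4)*(y^4 - y^3 - 2*y^2) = y*(y + 4)*(y^3 - y^2 - 2*y) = y^2*(y + 4)*(y^2 - y - 2) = y^2*(y - 2)*(y + 4)*(y + 1)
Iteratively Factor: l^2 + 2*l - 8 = (l - 2)*(l + 4)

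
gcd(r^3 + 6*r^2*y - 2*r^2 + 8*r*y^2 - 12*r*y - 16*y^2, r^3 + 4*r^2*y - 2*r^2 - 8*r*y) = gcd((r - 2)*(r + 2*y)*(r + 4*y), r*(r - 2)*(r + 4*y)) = r^2 + 4*r*y - 2*r - 8*y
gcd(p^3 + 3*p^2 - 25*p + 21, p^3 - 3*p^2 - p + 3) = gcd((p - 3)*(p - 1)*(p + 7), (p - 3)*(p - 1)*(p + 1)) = p^2 - 4*p + 3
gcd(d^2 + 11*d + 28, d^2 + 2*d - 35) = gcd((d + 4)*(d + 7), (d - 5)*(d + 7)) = d + 7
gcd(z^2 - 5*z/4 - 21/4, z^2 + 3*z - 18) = z - 3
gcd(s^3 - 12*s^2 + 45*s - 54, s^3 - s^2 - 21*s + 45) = s^2 - 6*s + 9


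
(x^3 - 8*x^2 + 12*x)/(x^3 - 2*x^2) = (x - 6)/x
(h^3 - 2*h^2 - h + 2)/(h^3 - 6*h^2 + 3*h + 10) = (h - 1)/(h - 5)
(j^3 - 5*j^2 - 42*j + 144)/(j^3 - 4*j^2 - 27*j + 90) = (j^2 - 2*j - 48)/(j^2 - j - 30)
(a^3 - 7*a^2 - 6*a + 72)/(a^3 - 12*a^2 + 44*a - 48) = (a + 3)/(a - 2)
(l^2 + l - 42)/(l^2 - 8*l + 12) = (l + 7)/(l - 2)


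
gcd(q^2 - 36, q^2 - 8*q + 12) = q - 6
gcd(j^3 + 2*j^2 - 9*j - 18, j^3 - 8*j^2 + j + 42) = j^2 - j - 6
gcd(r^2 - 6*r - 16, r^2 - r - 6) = r + 2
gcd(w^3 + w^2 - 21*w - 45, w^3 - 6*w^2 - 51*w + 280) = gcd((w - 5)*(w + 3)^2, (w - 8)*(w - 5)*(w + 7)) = w - 5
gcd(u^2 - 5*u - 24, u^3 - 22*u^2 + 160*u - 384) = u - 8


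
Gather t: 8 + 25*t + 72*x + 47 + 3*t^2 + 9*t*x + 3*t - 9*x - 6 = 3*t^2 + t*(9*x + 28) + 63*x + 49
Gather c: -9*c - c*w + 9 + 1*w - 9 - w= c*(-w - 9)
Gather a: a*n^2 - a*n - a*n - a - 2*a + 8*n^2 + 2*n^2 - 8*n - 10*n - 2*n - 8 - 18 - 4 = a*(n^2 - 2*n - 3) + 10*n^2 - 20*n - 30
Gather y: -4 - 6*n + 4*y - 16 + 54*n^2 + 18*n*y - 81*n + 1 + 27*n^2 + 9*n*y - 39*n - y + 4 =81*n^2 - 126*n + y*(27*n + 3) - 15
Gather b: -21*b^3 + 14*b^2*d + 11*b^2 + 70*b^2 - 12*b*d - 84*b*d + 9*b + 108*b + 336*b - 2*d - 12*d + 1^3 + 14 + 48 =-21*b^3 + b^2*(14*d + 81) + b*(453 - 96*d) - 14*d + 63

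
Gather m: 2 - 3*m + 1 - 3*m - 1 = 2 - 6*m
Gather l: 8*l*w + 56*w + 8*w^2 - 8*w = 8*l*w + 8*w^2 + 48*w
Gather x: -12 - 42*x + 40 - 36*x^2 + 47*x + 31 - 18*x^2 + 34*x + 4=-54*x^2 + 39*x + 63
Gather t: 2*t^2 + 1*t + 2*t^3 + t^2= 2*t^3 + 3*t^2 + t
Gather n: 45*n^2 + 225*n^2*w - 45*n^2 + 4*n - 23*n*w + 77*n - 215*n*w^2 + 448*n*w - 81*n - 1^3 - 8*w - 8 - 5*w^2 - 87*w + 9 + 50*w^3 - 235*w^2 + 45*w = 225*n^2*w + n*(-215*w^2 + 425*w) + 50*w^3 - 240*w^2 - 50*w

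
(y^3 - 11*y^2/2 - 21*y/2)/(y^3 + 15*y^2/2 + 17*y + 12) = y*(y - 7)/(y^2 + 6*y + 8)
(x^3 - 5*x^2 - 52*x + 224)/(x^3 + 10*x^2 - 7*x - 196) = (x - 8)/(x + 7)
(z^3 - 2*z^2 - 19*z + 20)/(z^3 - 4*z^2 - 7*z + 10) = (z + 4)/(z + 2)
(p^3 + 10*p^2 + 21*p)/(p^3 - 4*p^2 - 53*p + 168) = p*(p + 3)/(p^2 - 11*p + 24)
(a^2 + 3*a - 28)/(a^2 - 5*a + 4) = (a + 7)/(a - 1)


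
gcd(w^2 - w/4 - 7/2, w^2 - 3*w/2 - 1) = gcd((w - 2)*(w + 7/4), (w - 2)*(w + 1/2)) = w - 2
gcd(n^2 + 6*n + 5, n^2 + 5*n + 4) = n + 1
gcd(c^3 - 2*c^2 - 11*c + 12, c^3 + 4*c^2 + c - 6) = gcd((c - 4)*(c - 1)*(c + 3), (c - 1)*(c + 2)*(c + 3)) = c^2 + 2*c - 3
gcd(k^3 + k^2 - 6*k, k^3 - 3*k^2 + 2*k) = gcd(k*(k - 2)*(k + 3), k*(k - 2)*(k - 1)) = k^2 - 2*k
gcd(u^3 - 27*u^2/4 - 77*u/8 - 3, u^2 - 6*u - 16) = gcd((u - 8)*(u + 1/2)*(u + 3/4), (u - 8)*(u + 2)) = u - 8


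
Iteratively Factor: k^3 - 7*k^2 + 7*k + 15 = (k - 3)*(k^2 - 4*k - 5) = (k - 3)*(k + 1)*(k - 5)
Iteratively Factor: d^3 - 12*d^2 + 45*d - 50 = (d - 5)*(d^2 - 7*d + 10) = (d - 5)*(d - 2)*(d - 5)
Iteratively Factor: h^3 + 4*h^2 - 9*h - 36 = (h + 3)*(h^2 + h - 12) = (h + 3)*(h + 4)*(h - 3)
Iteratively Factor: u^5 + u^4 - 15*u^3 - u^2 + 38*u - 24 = (u + 2)*(u^4 - u^3 - 13*u^2 + 25*u - 12) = (u - 1)*(u + 2)*(u^3 - 13*u + 12) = (u - 1)^2*(u + 2)*(u^2 + u - 12) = (u - 1)^2*(u + 2)*(u + 4)*(u - 3)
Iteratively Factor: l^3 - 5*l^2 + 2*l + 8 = (l - 2)*(l^2 - 3*l - 4) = (l - 2)*(l + 1)*(l - 4)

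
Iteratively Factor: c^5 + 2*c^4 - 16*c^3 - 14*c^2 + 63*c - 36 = (c + 4)*(c^4 - 2*c^3 - 8*c^2 + 18*c - 9) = (c - 1)*(c + 4)*(c^3 - c^2 - 9*c + 9) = (c - 1)*(c + 3)*(c + 4)*(c^2 - 4*c + 3) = (c - 3)*(c - 1)*(c + 3)*(c + 4)*(c - 1)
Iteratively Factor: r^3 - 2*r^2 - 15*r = (r - 5)*(r^2 + 3*r) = (r - 5)*(r + 3)*(r)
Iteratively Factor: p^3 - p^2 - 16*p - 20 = (p + 2)*(p^2 - 3*p - 10) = (p + 2)^2*(p - 5)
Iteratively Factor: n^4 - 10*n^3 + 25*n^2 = (n)*(n^3 - 10*n^2 + 25*n) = n^2*(n^2 - 10*n + 25) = n^2*(n - 5)*(n - 5)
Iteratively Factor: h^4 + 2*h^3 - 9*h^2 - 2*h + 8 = (h + 1)*(h^3 + h^2 - 10*h + 8) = (h - 2)*(h + 1)*(h^2 + 3*h - 4) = (h - 2)*(h + 1)*(h + 4)*(h - 1)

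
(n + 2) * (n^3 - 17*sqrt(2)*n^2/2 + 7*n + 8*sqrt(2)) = n^4 - 17*sqrt(2)*n^3/2 + 2*n^3 - 17*sqrt(2)*n^2 + 7*n^2 + 8*sqrt(2)*n + 14*n + 16*sqrt(2)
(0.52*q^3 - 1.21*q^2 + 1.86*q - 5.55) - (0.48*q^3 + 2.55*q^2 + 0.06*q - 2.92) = 0.04*q^3 - 3.76*q^2 + 1.8*q - 2.63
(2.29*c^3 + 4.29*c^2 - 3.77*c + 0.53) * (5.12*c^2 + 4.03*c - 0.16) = 11.7248*c^5 + 31.1935*c^4 - 2.3801*c^3 - 13.1659*c^2 + 2.7391*c - 0.0848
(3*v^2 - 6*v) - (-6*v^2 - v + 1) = 9*v^2 - 5*v - 1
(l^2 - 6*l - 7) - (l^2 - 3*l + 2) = -3*l - 9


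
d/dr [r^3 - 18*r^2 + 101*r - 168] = 3*r^2 - 36*r + 101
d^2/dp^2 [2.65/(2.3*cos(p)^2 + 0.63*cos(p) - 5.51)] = (-56.074*(1 - cos(p)^2)^2 - 11.51955*cos(p)^3 - 163.422585*cos(p)^2 + 13.840155*cos(p) + 125.34447)/(2.3*cos(p)^2 + 0.63*cos(p) - 5.51)^3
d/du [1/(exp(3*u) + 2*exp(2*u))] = (-3*exp(u) - 4)*exp(-2*u)/(exp(u) + 2)^2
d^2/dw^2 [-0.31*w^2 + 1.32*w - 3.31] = -0.620000000000000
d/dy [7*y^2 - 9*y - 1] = 14*y - 9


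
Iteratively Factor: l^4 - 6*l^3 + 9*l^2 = (l)*(l^3 - 6*l^2 + 9*l) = l*(l - 3)*(l^2 - 3*l) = l*(l - 3)^2*(l)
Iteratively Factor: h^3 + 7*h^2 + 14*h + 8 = (h + 2)*(h^2 + 5*h + 4) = (h + 1)*(h + 2)*(h + 4)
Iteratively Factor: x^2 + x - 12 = (x + 4)*(x - 3)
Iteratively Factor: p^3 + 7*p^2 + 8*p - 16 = (p + 4)*(p^2 + 3*p - 4) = (p + 4)^2*(p - 1)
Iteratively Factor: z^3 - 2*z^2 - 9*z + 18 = (z - 3)*(z^2 + z - 6) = (z - 3)*(z - 2)*(z + 3)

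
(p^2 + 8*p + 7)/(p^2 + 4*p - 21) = (p + 1)/(p - 3)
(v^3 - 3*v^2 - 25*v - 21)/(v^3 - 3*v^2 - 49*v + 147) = (v^2 + 4*v + 3)/(v^2 + 4*v - 21)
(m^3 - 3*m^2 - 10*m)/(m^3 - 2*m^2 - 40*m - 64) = m*(m - 5)/(m^2 - 4*m - 32)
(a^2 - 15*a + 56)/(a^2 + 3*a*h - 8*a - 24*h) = (a - 7)/(a + 3*h)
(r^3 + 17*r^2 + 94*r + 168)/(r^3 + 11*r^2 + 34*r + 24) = (r + 7)/(r + 1)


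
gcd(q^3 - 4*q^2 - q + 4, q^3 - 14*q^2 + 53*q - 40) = q - 1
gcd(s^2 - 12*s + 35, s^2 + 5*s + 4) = 1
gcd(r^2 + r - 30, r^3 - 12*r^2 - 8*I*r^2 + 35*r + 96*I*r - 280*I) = r - 5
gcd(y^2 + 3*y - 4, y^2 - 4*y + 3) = y - 1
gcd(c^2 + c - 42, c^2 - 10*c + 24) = c - 6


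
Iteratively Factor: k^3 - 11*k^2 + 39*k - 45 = (k - 5)*(k^2 - 6*k + 9) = (k - 5)*(k - 3)*(k - 3)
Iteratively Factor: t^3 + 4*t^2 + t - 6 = (t - 1)*(t^2 + 5*t + 6) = (t - 1)*(t + 2)*(t + 3)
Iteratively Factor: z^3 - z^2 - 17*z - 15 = (z + 3)*(z^2 - 4*z - 5) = (z - 5)*(z + 3)*(z + 1)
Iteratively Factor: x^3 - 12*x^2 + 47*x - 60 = (x - 4)*(x^2 - 8*x + 15) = (x - 4)*(x - 3)*(x - 5)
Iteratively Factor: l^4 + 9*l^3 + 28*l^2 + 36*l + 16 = (l + 2)*(l^3 + 7*l^2 + 14*l + 8) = (l + 2)^2*(l^2 + 5*l + 4) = (l + 1)*(l + 2)^2*(l + 4)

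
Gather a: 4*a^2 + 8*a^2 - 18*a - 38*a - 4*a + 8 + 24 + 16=12*a^2 - 60*a + 48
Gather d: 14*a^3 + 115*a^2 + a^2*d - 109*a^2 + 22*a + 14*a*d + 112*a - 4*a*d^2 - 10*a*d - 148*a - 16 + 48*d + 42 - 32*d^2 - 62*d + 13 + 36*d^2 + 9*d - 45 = 14*a^3 + 6*a^2 - 14*a + d^2*(4 - 4*a) + d*(a^2 + 4*a - 5) - 6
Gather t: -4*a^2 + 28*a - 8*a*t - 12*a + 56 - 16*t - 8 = -4*a^2 + 16*a + t*(-8*a - 16) + 48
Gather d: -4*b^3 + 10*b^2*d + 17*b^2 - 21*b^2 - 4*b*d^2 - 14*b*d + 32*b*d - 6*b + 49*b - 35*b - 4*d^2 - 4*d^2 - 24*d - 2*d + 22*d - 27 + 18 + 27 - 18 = -4*b^3 - 4*b^2 + 8*b + d^2*(-4*b - 8) + d*(10*b^2 + 18*b - 4)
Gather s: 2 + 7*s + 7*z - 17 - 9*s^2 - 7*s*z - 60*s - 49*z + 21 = -9*s^2 + s*(-7*z - 53) - 42*z + 6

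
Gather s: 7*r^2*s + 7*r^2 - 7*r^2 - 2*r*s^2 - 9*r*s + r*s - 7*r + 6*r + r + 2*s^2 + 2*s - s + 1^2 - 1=s^2*(2 - 2*r) + s*(7*r^2 - 8*r + 1)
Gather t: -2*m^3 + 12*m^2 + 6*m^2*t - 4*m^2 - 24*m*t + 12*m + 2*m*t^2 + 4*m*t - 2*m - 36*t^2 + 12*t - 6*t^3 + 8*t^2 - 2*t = -2*m^3 + 8*m^2 + 10*m - 6*t^3 + t^2*(2*m - 28) + t*(6*m^2 - 20*m + 10)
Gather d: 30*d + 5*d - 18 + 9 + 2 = 35*d - 7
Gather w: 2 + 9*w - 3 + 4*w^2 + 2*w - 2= 4*w^2 + 11*w - 3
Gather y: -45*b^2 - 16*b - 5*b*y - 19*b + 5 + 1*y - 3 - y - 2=-45*b^2 - 5*b*y - 35*b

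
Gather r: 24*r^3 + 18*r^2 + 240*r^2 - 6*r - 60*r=24*r^3 + 258*r^2 - 66*r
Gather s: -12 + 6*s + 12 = 6*s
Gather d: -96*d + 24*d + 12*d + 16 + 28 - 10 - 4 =30 - 60*d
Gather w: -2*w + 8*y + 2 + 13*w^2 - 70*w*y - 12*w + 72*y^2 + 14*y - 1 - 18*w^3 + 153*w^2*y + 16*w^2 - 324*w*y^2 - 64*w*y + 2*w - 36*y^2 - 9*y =-18*w^3 + w^2*(153*y + 29) + w*(-324*y^2 - 134*y - 12) + 36*y^2 + 13*y + 1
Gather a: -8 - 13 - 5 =-26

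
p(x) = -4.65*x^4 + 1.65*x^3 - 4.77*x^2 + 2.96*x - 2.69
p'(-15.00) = 64034.81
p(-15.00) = -242095.34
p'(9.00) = -13241.35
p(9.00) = -29668.22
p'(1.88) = -121.07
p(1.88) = -61.11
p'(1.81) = -108.38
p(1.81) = -53.08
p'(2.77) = -380.81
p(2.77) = -269.78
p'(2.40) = -248.55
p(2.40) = -154.53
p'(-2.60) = 388.14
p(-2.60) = -284.13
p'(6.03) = -3952.75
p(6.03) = -5944.34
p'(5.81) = -3533.26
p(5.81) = -5121.46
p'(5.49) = -2977.95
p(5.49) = -4081.36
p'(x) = -18.6*x^3 + 4.95*x^2 - 9.54*x + 2.96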